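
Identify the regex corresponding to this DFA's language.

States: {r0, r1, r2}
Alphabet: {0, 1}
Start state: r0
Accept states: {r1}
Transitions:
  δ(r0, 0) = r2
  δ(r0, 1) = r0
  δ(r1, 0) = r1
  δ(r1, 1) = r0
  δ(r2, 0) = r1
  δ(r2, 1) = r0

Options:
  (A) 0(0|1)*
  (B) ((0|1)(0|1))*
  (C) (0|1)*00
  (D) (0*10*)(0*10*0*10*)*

Check each option against the DFA on short strings; one disagreement eliminates an option:
  (A) 0(0|1)*: on '0' the DFA goes r0 → r2 and rejects (r2 ∉ Accept), but the regex matches it → eliminate
  (B) ((0|1)(0|1))*: on ε the DFA stays in r0 and rejects (r0 ∉ Accept), but the regex matches it → eliminate
  (C) (0|1)*00: agrees with the DFA on every string of length ≤ 6
  (D) (0*10*)(0*10*0*10*)*: on '1' the DFA goes r0 → r0 and rejects (r0 ∉ Accept), but the regex matches it → eliminate
Only (C) is consistent with the DFA.
(C) (0|1)*00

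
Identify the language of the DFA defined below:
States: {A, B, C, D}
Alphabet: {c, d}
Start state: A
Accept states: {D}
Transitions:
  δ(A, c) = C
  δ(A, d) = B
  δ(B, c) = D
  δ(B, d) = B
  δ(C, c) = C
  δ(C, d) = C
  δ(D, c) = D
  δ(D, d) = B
Testing a few strings:
  'dcdd' → reject
  'dcc' → accept
  'd' → reject
  'cd' → reject
State roles: A=no input read; B=started with d, last symbol d; C=started with c (dead); D=started with d, last symbol c
All strings over {c,d} that start with d and end with c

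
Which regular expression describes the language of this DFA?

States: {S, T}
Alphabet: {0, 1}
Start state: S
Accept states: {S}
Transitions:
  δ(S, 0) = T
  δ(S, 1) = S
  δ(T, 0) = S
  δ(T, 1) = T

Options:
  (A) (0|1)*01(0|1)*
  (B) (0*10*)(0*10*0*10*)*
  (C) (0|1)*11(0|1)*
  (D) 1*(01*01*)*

Check each option against the DFA on short strings; one disagreement eliminates an option:
  (A) (0|1)*01(0|1)*: on ε the DFA stays in S and accepts (S ∈ Accept), but the regex does not match it → eliminate
  (B) (0*10*)(0*10*0*10*)*: on ε the DFA stays in S and accepts (S ∈ Accept), but the regex does not match it → eliminate
  (C) (0|1)*11(0|1)*: on ε the DFA stays in S and accepts (S ∈ Accept), but the regex does not match it → eliminate
  (D) 1*(01*01*)*: agrees with the DFA on every string of length ≤ 6
Only (D) is consistent with the DFA.
(D) 1*(01*01*)*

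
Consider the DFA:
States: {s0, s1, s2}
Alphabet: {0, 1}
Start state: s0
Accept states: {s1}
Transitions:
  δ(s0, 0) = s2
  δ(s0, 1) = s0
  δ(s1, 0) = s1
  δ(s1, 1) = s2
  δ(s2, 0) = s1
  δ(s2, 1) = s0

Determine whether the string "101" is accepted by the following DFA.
Processing string "101":
  s0 --1--> s0
  s0 --0--> s2
  s2 --1--> s0
Final state: s0
Accept states: {s1}
No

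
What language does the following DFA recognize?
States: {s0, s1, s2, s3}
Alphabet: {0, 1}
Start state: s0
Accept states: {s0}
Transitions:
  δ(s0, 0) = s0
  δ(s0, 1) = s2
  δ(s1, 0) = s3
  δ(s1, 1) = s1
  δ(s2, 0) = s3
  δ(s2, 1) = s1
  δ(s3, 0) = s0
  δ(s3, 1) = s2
Testing a few strings:
  '010' → reject
  '1' → reject
  '101' → reject
  '1111' → reject
State roles: s0=value ≡ 0 (mod 4); s1=value ≡ 3 (mod 4); s2=value ≡ 1 (mod 4); s3=value ≡ 2 (mod 4)
All binary strings representing a multiple of 4 (read in base 2; leading zeros allowed and ε counts as 0)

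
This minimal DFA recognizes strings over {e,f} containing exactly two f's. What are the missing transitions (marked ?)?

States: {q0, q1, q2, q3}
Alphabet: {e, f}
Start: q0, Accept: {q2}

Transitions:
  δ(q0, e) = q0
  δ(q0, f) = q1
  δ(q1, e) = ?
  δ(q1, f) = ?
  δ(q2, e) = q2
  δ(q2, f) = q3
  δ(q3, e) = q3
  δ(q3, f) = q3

From the language and accept set, identify what each state tracks — q0: zero f's; q1: one f; q2: two f's; q3: ≥ three f's (dead).
Each missing δ(q, a) is the state matching the new tracked value after reading a.
δ(q1, e) = q1; δ(q1, f) = q2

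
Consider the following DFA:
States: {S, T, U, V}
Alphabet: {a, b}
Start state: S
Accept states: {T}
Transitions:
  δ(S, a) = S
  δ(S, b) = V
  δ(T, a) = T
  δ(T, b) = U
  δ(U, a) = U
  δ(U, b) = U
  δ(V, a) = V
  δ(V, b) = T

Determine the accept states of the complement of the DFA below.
Complement accept states = All states \ Original accept states
= {S, T, U, V} \ {T}
{S, U, V}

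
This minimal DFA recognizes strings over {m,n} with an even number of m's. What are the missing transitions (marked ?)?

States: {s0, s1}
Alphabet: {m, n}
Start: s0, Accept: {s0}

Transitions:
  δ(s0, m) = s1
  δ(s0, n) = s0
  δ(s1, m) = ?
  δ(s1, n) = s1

From the language and accept set, identify what each state tracks — s0: even number of m's so far; s1: odd number of m's so far.
Each missing δ(q, a) is the state matching the new tracked value after reading a.
δ(s1, m) = s0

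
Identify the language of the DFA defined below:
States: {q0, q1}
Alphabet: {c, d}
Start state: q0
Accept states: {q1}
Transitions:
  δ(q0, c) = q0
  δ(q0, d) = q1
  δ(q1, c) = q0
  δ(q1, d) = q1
Testing a few strings:
  'cd' → accept
  'cdd' → accept
  'ccc' → reject
  'dd' → accept
State roles: q0=last symbol not d; q1=last symbol is d
All strings over {c,d} ending with d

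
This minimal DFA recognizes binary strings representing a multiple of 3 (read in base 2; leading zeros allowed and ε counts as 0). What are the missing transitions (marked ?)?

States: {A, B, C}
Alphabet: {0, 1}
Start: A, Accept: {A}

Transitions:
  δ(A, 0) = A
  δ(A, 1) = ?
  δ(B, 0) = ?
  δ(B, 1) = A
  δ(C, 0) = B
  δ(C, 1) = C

From the language and accept set, identify what each state tracks — A: value ≡ 0 (mod 3); B: value ≡ 1 (mod 3); C: value ≡ 2 (mod 3).
Each missing δ(q, a) is the state matching the new tracked value after reading a.
δ(A, 1) = B; δ(B, 0) = C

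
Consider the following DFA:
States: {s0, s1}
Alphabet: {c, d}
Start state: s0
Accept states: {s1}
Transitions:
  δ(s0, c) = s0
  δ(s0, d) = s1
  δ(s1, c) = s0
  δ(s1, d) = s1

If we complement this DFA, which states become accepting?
Complement accept states = All states \ Original accept states
= {s0, s1} \ {s1}
{s0}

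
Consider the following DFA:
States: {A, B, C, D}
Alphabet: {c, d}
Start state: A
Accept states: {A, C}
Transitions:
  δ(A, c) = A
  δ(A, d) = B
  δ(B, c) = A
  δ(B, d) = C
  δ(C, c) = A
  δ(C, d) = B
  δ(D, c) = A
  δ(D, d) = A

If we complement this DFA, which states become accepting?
Complement accept states = All states \ Original accept states
= {A, B, C, D} \ {A, C}
{B, D}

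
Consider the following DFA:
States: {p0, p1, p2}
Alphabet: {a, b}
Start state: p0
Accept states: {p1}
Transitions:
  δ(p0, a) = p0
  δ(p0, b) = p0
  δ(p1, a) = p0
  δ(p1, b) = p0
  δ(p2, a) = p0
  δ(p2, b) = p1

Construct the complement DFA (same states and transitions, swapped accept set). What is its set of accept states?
Complement accept states = All states \ Original accept states
= {p0, p1, p2} \ {p1}
{p0, p2}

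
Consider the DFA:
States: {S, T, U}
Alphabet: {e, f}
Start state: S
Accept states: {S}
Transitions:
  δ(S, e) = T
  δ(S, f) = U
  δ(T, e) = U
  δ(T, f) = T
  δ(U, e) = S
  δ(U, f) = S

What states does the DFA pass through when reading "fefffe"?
read 'f': S → U
  read 'e': U → S
  read 'f': S → U
  read 'f': U → S
  read 'f': S → U
  read 'e': U → S
S -> U -> S -> U -> S -> U -> S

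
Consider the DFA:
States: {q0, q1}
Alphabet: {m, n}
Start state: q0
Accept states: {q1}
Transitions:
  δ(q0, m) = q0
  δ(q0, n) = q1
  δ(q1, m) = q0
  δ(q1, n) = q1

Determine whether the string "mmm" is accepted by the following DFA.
Processing string "mmm":
  q0 --m--> q0
  q0 --m--> q0
  q0 --m--> q0
Final state: q0
Accept states: {q1}
No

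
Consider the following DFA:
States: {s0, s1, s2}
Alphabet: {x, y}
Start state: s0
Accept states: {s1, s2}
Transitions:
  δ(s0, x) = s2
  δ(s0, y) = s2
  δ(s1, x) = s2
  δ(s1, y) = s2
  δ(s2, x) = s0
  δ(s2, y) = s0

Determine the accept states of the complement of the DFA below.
Complement accept states = All states \ Original accept states
= {s0, s1, s2} \ {s1, s2}
{s0}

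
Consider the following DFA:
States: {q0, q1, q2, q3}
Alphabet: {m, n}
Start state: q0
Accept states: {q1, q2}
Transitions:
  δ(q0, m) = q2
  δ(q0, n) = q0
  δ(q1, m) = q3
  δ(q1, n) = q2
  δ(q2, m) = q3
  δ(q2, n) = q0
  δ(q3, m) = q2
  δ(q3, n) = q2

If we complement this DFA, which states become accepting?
Complement accept states = All states \ Original accept states
= {q0, q1, q2, q3} \ {q1, q2}
{q0, q3}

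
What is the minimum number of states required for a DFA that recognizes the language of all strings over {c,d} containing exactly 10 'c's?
By Myhill–Nerode, count the distinguishable equivalence classes: 12 classes — having seen 0, 1, …, 10, or >10 copies of 'c'; the count-10 class is the only accepting one and >10 is dead.
12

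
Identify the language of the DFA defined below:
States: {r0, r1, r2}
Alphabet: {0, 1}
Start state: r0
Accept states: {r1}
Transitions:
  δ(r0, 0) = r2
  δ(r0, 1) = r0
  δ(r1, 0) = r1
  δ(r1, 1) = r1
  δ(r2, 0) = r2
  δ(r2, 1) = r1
Testing a few strings:
  '0' → reject
  '1' → reject
  '011' → accept
  '11' → reject
State roles: r0=no 0 seen yet; r1=substring 01 seen; r2=seen a 0, waiting for 1
All binary strings containing the substring 01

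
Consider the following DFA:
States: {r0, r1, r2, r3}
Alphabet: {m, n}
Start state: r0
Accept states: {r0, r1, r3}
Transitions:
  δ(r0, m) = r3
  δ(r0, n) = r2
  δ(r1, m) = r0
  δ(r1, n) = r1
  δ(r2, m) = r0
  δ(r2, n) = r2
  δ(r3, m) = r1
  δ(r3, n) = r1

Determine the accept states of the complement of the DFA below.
Complement accept states = All states \ Original accept states
= {r0, r1, r2, r3} \ {r0, r1, r3}
{r2}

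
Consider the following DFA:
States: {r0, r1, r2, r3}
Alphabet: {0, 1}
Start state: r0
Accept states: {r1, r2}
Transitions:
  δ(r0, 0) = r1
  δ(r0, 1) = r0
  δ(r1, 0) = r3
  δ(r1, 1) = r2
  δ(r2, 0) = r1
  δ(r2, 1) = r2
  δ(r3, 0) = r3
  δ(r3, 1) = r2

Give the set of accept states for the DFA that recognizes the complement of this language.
Complement accept states = All states \ Original accept states
= {r0, r1, r2, r3} \ {r1, r2}
{r0, r3}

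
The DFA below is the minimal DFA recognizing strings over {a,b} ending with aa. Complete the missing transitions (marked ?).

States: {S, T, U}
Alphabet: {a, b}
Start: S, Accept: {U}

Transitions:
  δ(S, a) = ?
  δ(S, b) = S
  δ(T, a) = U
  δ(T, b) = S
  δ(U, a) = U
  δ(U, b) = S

From the language and accept set, identify what each state tracks — S: last symbol not a; T: one trailing a; U: two trailing a's.
Each missing δ(q, a) is the state matching the new tracked value after reading a.
δ(S, a) = T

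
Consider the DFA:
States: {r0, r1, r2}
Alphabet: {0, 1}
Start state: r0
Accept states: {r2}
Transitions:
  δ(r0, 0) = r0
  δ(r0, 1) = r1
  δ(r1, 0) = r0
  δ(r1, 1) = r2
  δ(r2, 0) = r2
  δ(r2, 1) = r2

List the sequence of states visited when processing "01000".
read '0': r0 → r0
  read '1': r0 → r1
  read '0': r1 → r0
  read '0': r0 → r0
  read '0': r0 → r0
r0 -> r0 -> r1 -> r0 -> r0 -> r0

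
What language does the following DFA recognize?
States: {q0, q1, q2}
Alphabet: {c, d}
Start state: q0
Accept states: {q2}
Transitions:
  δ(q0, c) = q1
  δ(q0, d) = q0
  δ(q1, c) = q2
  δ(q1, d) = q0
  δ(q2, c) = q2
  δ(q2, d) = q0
Testing a few strings:
  'd' → reject
  'ccd' → reject
  'cdc' → reject
  'cd' → reject
State roles: q0=last symbol not c; q1=one trailing c; q2=two trailing c's
All strings over {c,d} ending with cc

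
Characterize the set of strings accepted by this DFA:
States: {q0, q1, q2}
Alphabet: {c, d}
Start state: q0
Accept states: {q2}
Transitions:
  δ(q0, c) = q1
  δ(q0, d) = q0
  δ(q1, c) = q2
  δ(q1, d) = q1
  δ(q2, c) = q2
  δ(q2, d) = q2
Testing a few strings:
  'd' → reject
  'cc' → accept
  'cd' → reject
  'cdcd' → accept
State roles: q0=zero c's seen; q1=one c seen; q2=≥ two c's seen
All strings over {c,d} containing at least two c's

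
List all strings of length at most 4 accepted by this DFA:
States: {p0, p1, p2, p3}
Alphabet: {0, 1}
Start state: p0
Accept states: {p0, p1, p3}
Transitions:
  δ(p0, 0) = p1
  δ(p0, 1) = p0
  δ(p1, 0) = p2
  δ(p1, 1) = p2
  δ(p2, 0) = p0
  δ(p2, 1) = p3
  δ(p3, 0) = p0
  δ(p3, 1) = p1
ε, 0, 1, 10, 11, 000, 001, 010, 011, 110, 111, 0000, 0001, 0010, 0011, 0100, 0101, 0110, 0111, 1000, 1001, 1010, 1011, 1110, 1111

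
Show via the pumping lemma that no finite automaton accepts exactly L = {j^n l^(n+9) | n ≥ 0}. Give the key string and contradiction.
Assume L is regular with pumping length p. Idea: pumping the j-block breaks the fixed offset of 9.
Choose s = j^p l^(p+9) ∈ L. By the pumping lemma, s = xyz with |xy| ≤ p, |y| > 0, so y = j^k with k ≥ 1. Then xy²z = j^(p+k) l^(p+9). For this to be in L we would need p+9 = (p+k)+9, i.e. k = 0, contradicting k ≥ 1. So xy²z ∉ L.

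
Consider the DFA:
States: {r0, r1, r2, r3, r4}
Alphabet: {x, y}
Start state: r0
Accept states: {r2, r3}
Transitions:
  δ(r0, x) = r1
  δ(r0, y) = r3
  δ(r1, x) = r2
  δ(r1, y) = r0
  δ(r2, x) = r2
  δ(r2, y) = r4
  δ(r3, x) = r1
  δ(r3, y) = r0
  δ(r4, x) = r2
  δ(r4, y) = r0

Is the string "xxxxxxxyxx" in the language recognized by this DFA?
Processing string "xxxxxxxyxx":
  r0 --x--> r1
  r1 --x--> r2
  r2 --x--> r2
  r2 --x--> r2
  r2 --x--> r2
  r2 --x--> r2
  r2 --x--> r2
  r2 --y--> r4
  r4 --x--> r2
  r2 --x--> r2
Final state: r2
Accept states: {r2, r3}
Yes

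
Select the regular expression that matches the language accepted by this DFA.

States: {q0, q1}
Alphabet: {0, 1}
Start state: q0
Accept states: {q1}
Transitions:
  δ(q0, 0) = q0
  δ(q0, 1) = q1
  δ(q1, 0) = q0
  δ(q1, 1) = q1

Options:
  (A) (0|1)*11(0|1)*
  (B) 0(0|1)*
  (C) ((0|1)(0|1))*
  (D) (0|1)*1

Check each option against the DFA on short strings; one disagreement eliminates an option:
  (A) (0|1)*11(0|1)*: on '1' the DFA goes q0 → q1 and accepts (q1 ∈ Accept), but the regex does not match it → eliminate
  (B) 0(0|1)*: on '0' the DFA goes q0 → q0 and rejects (q0 ∉ Accept), but the regex matches it → eliminate
  (C) ((0|1)(0|1))*: on ε the DFA stays in q0 and rejects (q0 ∉ Accept), but the regex matches it → eliminate
  (D) (0|1)*1: agrees with the DFA on every string of length ≤ 6
Only (D) is consistent with the DFA.
(D) (0|1)*1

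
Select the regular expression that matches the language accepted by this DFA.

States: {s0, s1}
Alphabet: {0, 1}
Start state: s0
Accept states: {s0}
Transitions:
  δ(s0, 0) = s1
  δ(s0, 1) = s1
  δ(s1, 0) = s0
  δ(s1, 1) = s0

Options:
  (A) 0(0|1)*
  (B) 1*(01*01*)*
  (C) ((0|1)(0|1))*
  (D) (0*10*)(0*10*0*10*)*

Check each option against the DFA on short strings; one disagreement eliminates an option:
  (A) 0(0|1)*: on ε the DFA stays in s0 and accepts (s0 ∈ Accept), but the regex does not match it → eliminate
  (B) 1*(01*01*)*: on '1' the DFA goes s0 → s1 and rejects (s1 ∉ Accept), but the regex matches it → eliminate
  (C) ((0|1)(0|1))*: agrees with the DFA on every string of length ≤ 6
  (D) (0*10*)(0*10*0*10*)*: on ε the DFA stays in s0 and accepts (s0 ∈ Accept), but the regex does not match it → eliminate
Only (C) is consistent with the DFA.
(C) ((0|1)(0|1))*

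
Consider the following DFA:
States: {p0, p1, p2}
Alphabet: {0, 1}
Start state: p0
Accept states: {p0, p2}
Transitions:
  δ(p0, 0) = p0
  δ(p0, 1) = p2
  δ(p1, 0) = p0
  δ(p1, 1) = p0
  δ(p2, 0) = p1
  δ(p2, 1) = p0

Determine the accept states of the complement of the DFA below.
Complement accept states = All states \ Original accept states
= {p0, p1, p2} \ {p0, p2}
{p1}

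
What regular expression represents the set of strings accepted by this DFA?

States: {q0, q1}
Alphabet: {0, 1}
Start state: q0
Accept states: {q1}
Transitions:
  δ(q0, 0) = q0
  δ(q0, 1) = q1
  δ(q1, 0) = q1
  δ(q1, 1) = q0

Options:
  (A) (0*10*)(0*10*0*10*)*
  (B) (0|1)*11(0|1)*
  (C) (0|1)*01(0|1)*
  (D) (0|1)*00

Check each option against the DFA on short strings; one disagreement eliminates an option:
  (A) (0*10*)(0*10*0*10*)*: agrees with the DFA on every string of length ≤ 6
  (B) (0|1)*11(0|1)*: on '1' the DFA goes q0 → q1 and accepts (q1 ∈ Accept), but the regex does not match it → eliminate
  (C) (0|1)*01(0|1)*: on '1' the DFA goes q0 → q1 and accepts (q1 ∈ Accept), but the regex does not match it → eliminate
  (D) (0|1)*00: on '1' the DFA goes q0 → q1 and accepts (q1 ∈ Accept), but the regex does not match it → eliminate
Only (A) is consistent with the DFA.
(A) (0*10*)(0*10*0*10*)*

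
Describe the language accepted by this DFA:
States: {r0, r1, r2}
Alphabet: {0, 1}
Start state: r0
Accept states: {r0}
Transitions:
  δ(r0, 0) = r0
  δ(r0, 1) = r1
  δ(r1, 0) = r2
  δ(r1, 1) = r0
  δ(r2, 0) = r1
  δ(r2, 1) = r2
Testing a few strings:
  '0011' → accept
  '001' → reject
  '0' → accept
  '0010' → reject
State roles: r0=value ≡ 0 (mod 3); r1=value ≡ 1 (mod 3); r2=value ≡ 2 (mod 3)
All binary strings representing a multiple of 3 (read in base 2; leading zeros allowed and ε counts as 0)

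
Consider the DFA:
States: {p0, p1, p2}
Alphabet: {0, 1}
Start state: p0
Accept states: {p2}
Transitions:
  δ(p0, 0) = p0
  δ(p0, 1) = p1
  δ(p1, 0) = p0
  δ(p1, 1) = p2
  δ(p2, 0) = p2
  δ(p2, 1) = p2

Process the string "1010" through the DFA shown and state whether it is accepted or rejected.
Processing string "1010":
  p0 --1--> p1
  p1 --0--> p0
  p0 --1--> p1
  p1 --0--> p0
Final state: p0
Accept states: {p2}
No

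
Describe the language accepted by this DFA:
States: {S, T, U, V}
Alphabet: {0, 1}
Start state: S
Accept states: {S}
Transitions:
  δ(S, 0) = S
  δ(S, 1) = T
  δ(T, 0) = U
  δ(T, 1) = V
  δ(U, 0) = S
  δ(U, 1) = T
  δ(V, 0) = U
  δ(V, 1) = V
Testing a few strings:
  '1' → reject
  '0011' → reject
  '10' → reject
  '010' → reject
State roles: S=value ≡ 0 (mod 4); T=value ≡ 1 (mod 4); U=value ≡ 2 (mod 4); V=value ≡ 3 (mod 4)
All binary strings representing a multiple of 4 (read in base 2; leading zeros allowed and ε counts as 0)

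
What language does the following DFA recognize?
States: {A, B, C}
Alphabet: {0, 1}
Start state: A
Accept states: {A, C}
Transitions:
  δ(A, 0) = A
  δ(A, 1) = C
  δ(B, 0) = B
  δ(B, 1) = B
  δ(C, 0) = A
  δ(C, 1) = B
Testing a few strings:
  '001' → accept
  '000' → accept
  '100' → accept
  '00' → accept
State roles: A=last symbol not 1 (ok); B=saw 11 (dead); C=last symbol 1 (ok)
All binary strings with no two consecutive 1's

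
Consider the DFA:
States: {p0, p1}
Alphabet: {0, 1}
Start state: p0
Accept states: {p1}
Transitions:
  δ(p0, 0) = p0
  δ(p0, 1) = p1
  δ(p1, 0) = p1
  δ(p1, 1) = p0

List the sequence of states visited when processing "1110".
read '1': p0 → p1
  read '1': p1 → p0
  read '1': p0 → p1
  read '0': p1 → p1
p0 -> p1 -> p0 -> p1 -> p1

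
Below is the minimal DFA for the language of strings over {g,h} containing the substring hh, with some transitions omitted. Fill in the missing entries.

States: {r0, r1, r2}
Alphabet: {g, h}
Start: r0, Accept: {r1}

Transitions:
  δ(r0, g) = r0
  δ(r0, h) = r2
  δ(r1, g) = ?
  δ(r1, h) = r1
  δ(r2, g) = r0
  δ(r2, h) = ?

From the language and accept set, identify what each state tracks — r0: no progress toward hh; r1: substring hh seen; r2: one trailing h.
Each missing δ(q, a) is the state matching the new tracked value after reading a.
δ(r1, g) = r1; δ(r2, h) = r1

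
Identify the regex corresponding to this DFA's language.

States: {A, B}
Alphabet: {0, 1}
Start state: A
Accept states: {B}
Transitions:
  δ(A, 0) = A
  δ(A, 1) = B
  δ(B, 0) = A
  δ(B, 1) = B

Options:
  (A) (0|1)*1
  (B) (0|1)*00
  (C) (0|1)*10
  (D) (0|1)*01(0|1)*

Check each option against the DFA on short strings; one disagreement eliminates an option:
  (A) (0|1)*1: agrees with the DFA on every string of length ≤ 6
  (B) (0|1)*00: on '1' the DFA goes A → B and accepts (B ∈ Accept), but the regex does not match it → eliminate
  (C) (0|1)*10: on '1' the DFA goes A → B and accepts (B ∈ Accept), but the regex does not match it → eliminate
  (D) (0|1)*01(0|1)*: on '1' the DFA goes A → B and accepts (B ∈ Accept), but the regex does not match it → eliminate
Only (A) is consistent with the DFA.
(A) (0|1)*1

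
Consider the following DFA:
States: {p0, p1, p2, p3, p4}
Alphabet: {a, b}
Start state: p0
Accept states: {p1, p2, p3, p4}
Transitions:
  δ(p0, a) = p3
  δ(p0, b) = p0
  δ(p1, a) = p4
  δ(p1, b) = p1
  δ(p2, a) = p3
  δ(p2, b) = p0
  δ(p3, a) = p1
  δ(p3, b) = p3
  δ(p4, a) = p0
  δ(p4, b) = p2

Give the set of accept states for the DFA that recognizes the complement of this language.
Complement accept states = All states \ Original accept states
= {p0, p1, p2, p3, p4} \ {p1, p2, p3, p4}
{p0}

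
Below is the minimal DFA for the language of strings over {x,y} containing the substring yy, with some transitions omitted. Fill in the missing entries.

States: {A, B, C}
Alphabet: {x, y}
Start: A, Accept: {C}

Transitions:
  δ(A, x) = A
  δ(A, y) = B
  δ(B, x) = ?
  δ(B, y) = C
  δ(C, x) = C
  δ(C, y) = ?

From the language and accept set, identify what each state tracks — A: no progress toward yy; B: one trailing y; C: substring yy seen.
Each missing δ(q, a) is the state matching the new tracked value after reading a.
δ(B, x) = A; δ(C, y) = C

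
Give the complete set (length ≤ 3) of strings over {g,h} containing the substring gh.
gh, ggh, ghg, ghh, hgh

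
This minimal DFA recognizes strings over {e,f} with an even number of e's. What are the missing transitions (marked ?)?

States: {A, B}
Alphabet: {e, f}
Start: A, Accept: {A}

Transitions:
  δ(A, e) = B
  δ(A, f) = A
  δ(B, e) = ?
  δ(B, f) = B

From the language and accept set, identify what each state tracks — A: even number of e's so far; B: odd number of e's so far.
Each missing δ(q, a) is the state matching the new tracked value after reading a.
δ(B, e) = A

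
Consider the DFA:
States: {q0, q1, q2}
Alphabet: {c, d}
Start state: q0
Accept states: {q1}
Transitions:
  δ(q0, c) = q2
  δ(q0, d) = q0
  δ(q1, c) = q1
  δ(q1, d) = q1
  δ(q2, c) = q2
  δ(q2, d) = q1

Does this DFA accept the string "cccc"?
Processing string "cccc":
  q0 --c--> q2
  q2 --c--> q2
  q2 --c--> q2
  q2 --c--> q2
Final state: q2
Accept states: {q1}
No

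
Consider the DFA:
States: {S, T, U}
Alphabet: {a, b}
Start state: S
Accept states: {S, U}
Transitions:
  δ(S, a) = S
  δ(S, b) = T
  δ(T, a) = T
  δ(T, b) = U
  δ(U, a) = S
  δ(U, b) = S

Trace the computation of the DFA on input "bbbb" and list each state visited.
read 'b': S → T
  read 'b': T → U
  read 'b': U → S
  read 'b': S → T
S -> T -> U -> S -> T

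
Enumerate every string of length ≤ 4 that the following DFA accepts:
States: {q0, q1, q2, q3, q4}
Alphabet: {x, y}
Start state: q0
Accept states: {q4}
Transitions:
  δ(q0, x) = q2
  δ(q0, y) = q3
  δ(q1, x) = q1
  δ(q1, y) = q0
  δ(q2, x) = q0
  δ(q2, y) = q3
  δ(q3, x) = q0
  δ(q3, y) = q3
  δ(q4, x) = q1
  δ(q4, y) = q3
None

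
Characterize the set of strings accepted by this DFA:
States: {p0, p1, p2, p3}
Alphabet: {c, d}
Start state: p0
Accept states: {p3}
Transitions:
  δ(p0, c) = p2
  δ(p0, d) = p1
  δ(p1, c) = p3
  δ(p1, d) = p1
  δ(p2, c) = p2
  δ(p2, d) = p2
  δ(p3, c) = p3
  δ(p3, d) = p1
Testing a few strings:
  'dc' → accept
  'c' → reject
  'cc' → reject
  'cdc' → reject
State roles: p0=no input read; p1=started with d, last symbol d; p2=started with c (dead); p3=started with d, last symbol c
All strings over {c,d} that start with d and end with c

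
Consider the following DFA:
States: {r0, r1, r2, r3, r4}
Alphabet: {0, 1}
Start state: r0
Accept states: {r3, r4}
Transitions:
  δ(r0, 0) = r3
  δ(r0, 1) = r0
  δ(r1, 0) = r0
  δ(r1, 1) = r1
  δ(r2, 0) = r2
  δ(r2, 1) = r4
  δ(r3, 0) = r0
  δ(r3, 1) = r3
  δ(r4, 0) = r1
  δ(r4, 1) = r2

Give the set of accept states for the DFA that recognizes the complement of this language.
Complement accept states = All states \ Original accept states
= {r0, r1, r2, r3, r4} \ {r3, r4}
{r0, r1, r2}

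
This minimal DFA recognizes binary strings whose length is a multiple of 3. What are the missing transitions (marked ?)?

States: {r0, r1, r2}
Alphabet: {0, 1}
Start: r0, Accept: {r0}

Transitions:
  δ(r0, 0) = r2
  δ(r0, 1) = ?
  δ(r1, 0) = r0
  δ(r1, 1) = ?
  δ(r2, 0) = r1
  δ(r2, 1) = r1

From the language and accept set, identify what each state tracks — r0: length ≡ 0 (mod 3); r1: length ≡ 2 (mod 3); r2: length ≡ 1 (mod 3).
Each missing δ(q, a) is the state matching the new tracked value after reading a.
δ(r0, 1) = r2; δ(r1, 1) = r0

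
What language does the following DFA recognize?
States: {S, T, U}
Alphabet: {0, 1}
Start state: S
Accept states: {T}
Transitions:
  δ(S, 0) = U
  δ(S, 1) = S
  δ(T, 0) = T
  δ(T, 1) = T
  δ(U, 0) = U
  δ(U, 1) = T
Testing a few strings:
  '1001' → accept
  '1' → reject
  '010' → accept
  '1101' → accept
State roles: S=no 0 seen yet; T=substring 01 seen; U=seen a 0, waiting for 1
All binary strings containing the substring 01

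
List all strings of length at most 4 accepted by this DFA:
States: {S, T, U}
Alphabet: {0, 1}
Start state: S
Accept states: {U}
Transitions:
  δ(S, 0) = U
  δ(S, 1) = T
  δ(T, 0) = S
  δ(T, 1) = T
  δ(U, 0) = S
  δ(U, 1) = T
0, 000, 100, 0100, 1100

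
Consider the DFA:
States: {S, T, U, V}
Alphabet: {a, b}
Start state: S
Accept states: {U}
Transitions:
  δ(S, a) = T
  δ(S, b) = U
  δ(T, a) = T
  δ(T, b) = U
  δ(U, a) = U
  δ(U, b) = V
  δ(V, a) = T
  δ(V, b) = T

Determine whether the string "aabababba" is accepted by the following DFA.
Processing string "aabababba":
  S --a--> T
  T --a--> T
  T --b--> U
  U --a--> U
  U --b--> V
  V --a--> T
  T --b--> U
  U --b--> V
  V --a--> T
Final state: T
Accept states: {U}
No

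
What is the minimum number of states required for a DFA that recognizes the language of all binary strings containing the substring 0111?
By Myhill–Nerode, count the distinguishable equivalence classes: 5 classes — one per longest suffix of the input that is a prefix of '0111' (lengths 0 through 3), plus an absorbing 'already seen 0111' class.
5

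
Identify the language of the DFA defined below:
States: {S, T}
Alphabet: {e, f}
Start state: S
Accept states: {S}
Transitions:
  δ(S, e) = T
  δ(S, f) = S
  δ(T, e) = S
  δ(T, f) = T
Testing a few strings:
  'efe' → accept
  'ff' → accept
  'f' → accept
  'eff' → reject
State roles: S=even number of e's so far; T=odd number of e's so far
All strings over {e,f} with an even number of e's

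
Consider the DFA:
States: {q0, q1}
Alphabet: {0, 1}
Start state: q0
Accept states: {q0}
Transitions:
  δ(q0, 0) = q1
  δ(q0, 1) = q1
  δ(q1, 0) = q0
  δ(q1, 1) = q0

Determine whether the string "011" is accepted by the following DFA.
Processing string "011":
  q0 --0--> q1
  q1 --1--> q0
  q0 --1--> q1
Final state: q1
Accept states: {q0}
No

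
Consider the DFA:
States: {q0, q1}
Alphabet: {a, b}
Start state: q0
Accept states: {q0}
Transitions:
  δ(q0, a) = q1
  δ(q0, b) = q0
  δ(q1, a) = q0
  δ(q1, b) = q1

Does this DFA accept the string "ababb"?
Processing string "ababb":
  q0 --a--> q1
  q1 --b--> q1
  q1 --a--> q0
  q0 --b--> q0
  q0 --b--> q0
Final state: q0
Accept states: {q0}
Yes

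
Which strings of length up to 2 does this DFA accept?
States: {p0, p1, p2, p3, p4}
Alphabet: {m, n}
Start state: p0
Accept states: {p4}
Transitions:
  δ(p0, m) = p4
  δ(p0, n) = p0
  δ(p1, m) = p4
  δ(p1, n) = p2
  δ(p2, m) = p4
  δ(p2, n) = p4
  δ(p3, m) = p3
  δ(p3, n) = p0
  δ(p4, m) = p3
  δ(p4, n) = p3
m, nm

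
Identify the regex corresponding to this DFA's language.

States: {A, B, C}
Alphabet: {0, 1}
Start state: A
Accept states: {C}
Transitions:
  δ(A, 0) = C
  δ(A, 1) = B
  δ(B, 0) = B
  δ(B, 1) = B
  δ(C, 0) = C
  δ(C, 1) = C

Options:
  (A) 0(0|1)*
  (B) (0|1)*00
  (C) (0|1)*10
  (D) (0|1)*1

Check each option against the DFA on short strings; one disagreement eliminates an option:
  (A) 0(0|1)*: agrees with the DFA on every string of length ≤ 6
  (B) (0|1)*00: on '0' the DFA goes A → C and accepts (C ∈ Accept), but the regex does not match it → eliminate
  (C) (0|1)*10: on '0' the DFA goes A → C and accepts (C ∈ Accept), but the regex does not match it → eliminate
  (D) (0|1)*1: on '0' the DFA goes A → C and accepts (C ∈ Accept), but the regex does not match it → eliminate
Only (A) is consistent with the DFA.
(A) 0(0|1)*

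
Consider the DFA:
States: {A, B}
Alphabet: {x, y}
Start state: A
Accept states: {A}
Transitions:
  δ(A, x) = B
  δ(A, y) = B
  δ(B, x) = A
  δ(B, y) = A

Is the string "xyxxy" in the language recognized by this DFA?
Processing string "xyxxy":
  A --x--> B
  B --y--> A
  A --x--> B
  B --x--> A
  A --y--> B
Final state: B
Accept states: {A}
No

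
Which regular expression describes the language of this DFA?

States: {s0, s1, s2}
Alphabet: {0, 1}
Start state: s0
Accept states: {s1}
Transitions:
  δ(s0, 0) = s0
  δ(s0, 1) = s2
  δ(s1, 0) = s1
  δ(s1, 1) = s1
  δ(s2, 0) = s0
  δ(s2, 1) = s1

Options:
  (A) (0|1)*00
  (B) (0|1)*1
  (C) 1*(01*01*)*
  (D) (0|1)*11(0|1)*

Check each option against the DFA on short strings; one disagreement eliminates an option:
  (A) (0|1)*00: on '00' the DFA goes s0 → s0 → s0 and rejects (s0 ∉ Accept), but the regex matches it → eliminate
  (B) (0|1)*1: on '1' the DFA goes s0 → s2 and rejects (s2 ∉ Accept), but the regex matches it → eliminate
  (C) 1*(01*01*)*: on ε the DFA stays in s0 and rejects (s0 ∉ Accept), but the regex matches it → eliminate
  (D) (0|1)*11(0|1)*: agrees with the DFA on every string of length ≤ 6
Only (D) is consistent with the DFA.
(D) (0|1)*11(0|1)*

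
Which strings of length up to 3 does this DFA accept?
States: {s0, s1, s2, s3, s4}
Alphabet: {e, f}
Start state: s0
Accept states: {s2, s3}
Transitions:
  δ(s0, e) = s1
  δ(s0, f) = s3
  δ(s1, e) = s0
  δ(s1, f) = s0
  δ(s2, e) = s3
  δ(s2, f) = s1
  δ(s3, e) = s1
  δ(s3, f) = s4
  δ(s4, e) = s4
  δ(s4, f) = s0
f, eef, eff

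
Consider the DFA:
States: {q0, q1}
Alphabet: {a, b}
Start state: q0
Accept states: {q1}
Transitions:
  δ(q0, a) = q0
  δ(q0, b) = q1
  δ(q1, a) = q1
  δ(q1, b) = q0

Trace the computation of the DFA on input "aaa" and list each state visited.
read 'a': q0 → q0
  read 'a': q0 → q0
  read 'a': q0 → q0
q0 -> q0 -> q0 -> q0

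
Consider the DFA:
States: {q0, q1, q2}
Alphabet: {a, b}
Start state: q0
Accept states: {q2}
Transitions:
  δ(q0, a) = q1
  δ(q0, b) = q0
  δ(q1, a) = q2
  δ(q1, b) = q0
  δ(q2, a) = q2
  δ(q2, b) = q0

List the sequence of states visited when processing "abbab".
read 'a': q0 → q1
  read 'b': q1 → q0
  read 'b': q0 → q0
  read 'a': q0 → q1
  read 'b': q1 → q0
q0 -> q1 -> q0 -> q0 -> q1 -> q0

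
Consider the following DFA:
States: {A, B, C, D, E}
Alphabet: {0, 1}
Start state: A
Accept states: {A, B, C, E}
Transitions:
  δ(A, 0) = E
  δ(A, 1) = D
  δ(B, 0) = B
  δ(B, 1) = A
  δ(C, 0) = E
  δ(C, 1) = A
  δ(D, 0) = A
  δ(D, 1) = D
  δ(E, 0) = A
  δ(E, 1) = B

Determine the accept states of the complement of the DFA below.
Complement accept states = All states \ Original accept states
= {A, B, C, D, E} \ {A, B, C, E}
{D}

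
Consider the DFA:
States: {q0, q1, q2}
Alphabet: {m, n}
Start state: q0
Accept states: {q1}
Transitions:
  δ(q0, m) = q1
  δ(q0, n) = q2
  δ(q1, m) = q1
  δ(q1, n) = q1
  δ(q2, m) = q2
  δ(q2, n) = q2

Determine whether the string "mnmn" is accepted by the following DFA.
Processing string "mnmn":
  q0 --m--> q1
  q1 --n--> q1
  q1 --m--> q1
  q1 --n--> q1
Final state: q1
Accept states: {q1}
Yes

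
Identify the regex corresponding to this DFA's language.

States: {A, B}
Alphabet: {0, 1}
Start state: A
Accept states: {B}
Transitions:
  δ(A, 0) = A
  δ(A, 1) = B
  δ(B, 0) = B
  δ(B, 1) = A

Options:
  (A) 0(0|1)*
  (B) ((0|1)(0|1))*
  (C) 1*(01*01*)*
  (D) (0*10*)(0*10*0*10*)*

Check each option against the DFA on short strings; one disagreement eliminates an option:
  (A) 0(0|1)*: on '0' the DFA goes A → A and rejects (A ∉ Accept), but the regex matches it → eliminate
  (B) ((0|1)(0|1))*: on ε the DFA stays in A and rejects (A ∉ Accept), but the regex matches it → eliminate
  (C) 1*(01*01*)*: on ε the DFA stays in A and rejects (A ∉ Accept), but the regex matches it → eliminate
  (D) (0*10*)(0*10*0*10*)*: agrees with the DFA on every string of length ≤ 6
Only (D) is consistent with the DFA.
(D) (0*10*)(0*10*0*10*)*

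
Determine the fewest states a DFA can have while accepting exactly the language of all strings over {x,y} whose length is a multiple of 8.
By Myhill–Nerode, count the distinguishable equivalence classes: 8 classes — one per residue of the length mod 8; class i is distinguished from class j by any string of length (8 − i) mod 8.
8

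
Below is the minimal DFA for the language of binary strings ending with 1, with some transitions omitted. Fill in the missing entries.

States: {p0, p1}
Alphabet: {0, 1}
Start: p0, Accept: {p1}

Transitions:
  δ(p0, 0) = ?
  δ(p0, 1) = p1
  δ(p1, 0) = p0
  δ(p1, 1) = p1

From the language and accept set, identify what each state tracks — p0: last symbol not 1; p1: last symbol is 1.
Each missing δ(q, a) is the state matching the new tracked value after reading a.
δ(p0, 0) = p0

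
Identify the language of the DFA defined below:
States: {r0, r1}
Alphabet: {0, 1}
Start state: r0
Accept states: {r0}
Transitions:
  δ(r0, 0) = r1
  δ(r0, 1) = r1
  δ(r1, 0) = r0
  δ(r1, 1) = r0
Testing a few strings:
  '0' → reject
  '01' → accept
  '11' → accept
  '110' → reject
State roles: r0=even length so far; r1=odd length so far
All binary strings of even length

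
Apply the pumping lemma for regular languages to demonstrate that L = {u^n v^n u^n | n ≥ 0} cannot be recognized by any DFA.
Assume L is regular with pumping length p. Idea: pumping the first u-block unbalances it against the other two.
Choose s = u^p v^p u^p ∈ L (|s| = 3p ≥ p). By the pumping lemma, s = xyz with |xy| ≤ p, |y| > 0, so y = u^k with k ≥ 1, inside the first u-block. Then xy²z = u^(p+k) v^p u^p. The first block has length p+k ≠ p, so the three block lengths are no longer equal and xy²z ∉ L.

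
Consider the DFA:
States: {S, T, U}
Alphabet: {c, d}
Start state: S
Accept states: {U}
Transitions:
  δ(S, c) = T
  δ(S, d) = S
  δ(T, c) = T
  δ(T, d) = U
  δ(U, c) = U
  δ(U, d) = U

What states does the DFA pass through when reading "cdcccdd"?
read 'c': S → T
  read 'd': T → U
  read 'c': U → U
  read 'c': U → U
  read 'c': U → U
  read 'd': U → U
  read 'd': U → U
S -> T -> U -> U -> U -> U -> U -> U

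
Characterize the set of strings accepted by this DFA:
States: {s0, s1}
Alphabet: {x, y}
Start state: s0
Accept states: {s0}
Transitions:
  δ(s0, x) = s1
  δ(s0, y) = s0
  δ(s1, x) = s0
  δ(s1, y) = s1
Testing a few strings:
  'xxy' → accept
  'yxy' → reject
  'xyx' → accept
  'yx' → reject
State roles: s0=even number of x's so far; s1=odd number of x's so far
All strings over {x,y} with an even number of x's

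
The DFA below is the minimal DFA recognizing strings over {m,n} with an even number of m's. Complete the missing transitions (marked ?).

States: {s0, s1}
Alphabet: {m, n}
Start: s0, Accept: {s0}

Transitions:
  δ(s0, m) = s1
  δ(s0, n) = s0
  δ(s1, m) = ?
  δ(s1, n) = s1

From the language and accept set, identify what each state tracks — s0: even number of m's so far; s1: odd number of m's so far.
Each missing δ(q, a) is the state matching the new tracked value after reading a.
δ(s1, m) = s0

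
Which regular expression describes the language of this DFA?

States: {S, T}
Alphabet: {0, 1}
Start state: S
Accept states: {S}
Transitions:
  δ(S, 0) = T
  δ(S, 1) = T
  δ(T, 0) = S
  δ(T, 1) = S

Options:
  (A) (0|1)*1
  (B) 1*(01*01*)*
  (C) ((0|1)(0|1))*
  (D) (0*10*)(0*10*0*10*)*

Check each option against the DFA on short strings; one disagreement eliminates an option:
  (A) (0|1)*1: on ε the DFA stays in S and accepts (S ∈ Accept), but the regex does not match it → eliminate
  (B) 1*(01*01*)*: on '1' the DFA goes S → T and rejects (T ∉ Accept), but the regex matches it → eliminate
  (C) ((0|1)(0|1))*: agrees with the DFA on every string of length ≤ 6
  (D) (0*10*)(0*10*0*10*)*: on ε the DFA stays in S and accepts (S ∈ Accept), but the regex does not match it → eliminate
Only (C) is consistent with the DFA.
(C) ((0|1)(0|1))*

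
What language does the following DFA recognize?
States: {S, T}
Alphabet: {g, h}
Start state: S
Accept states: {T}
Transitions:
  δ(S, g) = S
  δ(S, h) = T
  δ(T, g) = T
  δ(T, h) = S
Testing a few strings:
  'gg' → reject
  'hh' → reject
  'h' → accept
  'gh' → accept
State roles: S=even number of h's so far; T=odd number of h's so far
All strings over {g,h} with an odd number of h's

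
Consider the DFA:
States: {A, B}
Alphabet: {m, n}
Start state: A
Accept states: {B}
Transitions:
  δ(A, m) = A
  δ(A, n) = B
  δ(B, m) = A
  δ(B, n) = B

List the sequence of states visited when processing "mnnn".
read 'm': A → A
  read 'n': A → B
  read 'n': B → B
  read 'n': B → B
A -> A -> B -> B -> B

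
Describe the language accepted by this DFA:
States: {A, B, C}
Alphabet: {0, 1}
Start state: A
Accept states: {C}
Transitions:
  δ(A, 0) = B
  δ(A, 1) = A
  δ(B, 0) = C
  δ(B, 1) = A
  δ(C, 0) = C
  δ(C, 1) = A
Testing a few strings:
  '1' → reject
  '0101' → reject
  '01' → reject
  '001' → reject
State roles: A=last symbol not 0; B=one trailing 0; C=two trailing 0's
All binary strings ending with 00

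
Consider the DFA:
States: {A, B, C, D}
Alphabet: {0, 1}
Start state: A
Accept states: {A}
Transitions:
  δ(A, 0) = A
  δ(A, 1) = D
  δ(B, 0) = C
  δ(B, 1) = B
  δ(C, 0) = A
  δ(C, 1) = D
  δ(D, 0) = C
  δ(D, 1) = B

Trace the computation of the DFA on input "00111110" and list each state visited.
read '0': A → A
  read '0': A → A
  read '1': A → D
  read '1': D → B
  read '1': B → B
  read '1': B → B
  read '1': B → B
  read '0': B → C
A -> A -> A -> D -> B -> B -> B -> B -> C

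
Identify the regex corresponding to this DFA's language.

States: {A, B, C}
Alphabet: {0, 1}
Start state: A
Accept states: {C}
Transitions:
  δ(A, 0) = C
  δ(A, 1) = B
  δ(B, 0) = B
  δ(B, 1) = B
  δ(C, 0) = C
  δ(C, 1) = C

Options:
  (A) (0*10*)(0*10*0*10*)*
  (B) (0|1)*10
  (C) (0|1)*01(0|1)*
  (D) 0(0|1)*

Check each option against the DFA on short strings; one disagreement eliminates an option:
  (A) (0*10*)(0*10*0*10*)*: on '0' the DFA goes A → C and accepts (C ∈ Accept), but the regex does not match it → eliminate
  (B) (0|1)*10: on '0' the DFA goes A → C and accepts (C ∈ Accept), but the regex does not match it → eliminate
  (C) (0|1)*01(0|1)*: on '0' the DFA goes A → C and accepts (C ∈ Accept), but the regex does not match it → eliminate
  (D) 0(0|1)*: agrees with the DFA on every string of length ≤ 6
Only (D) is consistent with the DFA.
(D) 0(0|1)*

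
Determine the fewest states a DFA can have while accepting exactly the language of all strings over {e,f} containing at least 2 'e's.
By Myhill–Nerode, count the distinguishable equivalence classes: 3 classes — having seen 0, 1, or ≥2 copies of 'e'; any two classes i < j (j ≤ 2) are distinguished by the string e^(2−j), which takes class j to 2 copies (accepted) but leaves class i below 2 (rejected).
3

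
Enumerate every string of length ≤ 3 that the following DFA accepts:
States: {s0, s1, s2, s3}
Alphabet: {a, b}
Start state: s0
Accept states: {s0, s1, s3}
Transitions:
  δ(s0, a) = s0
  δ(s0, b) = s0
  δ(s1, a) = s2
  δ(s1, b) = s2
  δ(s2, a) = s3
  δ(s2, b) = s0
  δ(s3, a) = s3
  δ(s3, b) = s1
ε, a, b, aa, ab, ba, bb, aaa, aab, aba, abb, baa, bab, bba, bbb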